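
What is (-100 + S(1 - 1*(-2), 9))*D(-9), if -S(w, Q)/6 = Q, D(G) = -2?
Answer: 308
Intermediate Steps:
S(w, Q) = -6*Q
(-100 + S(1 - 1*(-2), 9))*D(-9) = (-100 - 6*9)*(-2) = (-100 - 54)*(-2) = -154*(-2) = 308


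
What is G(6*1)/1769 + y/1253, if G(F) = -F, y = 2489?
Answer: 4395523/2216557 ≈ 1.9830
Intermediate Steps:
G(6*1)/1769 + y/1253 = -6/1769 + 2489/1253 = 4395523/2216557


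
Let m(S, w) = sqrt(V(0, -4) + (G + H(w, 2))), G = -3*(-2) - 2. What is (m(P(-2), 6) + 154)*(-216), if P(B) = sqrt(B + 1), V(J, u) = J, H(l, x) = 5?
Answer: -33912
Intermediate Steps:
G = 4 (G = 6 - 2 = 4)
P(B) = sqrt(1 + B)
m(S, w) = 3 (m(S, w) = sqrt(0 + (4 + 5)) = sqrt(0 + 9) = sqrt(9) = 3)
(m(P(-2), 6) + 154)*(-216) = (3 + 154)*(-216) = 157*(-216) = -33912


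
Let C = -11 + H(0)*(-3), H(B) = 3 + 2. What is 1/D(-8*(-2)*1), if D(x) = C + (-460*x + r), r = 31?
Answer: -1/7355 ≈ -0.00013596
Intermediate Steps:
H(B) = 5
C = -26 (C = -11 + 5*(-3) = -11 - 15 = -26)
D(x) = 5 - 460*x (D(x) = -26 + (-460*x + 31) = -26 + (31 - 460*x) = 5 - 460*x)
1/D(-8*(-2)*1) = 1/(5 - 460*(-8*(-2))) = 1/(5 - 7360) = 1/(-7355) = -1/7355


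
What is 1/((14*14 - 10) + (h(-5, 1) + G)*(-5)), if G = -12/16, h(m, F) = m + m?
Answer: 4/959 ≈ 0.0041710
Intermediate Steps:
h(m, F) = 2*m
G = -¾ (G = -12*1/16 = -¾ ≈ -0.75000)
1/((14*14 - 10) + (h(-5, 1) + G)*(-5)) = 1/((14*14 - 10) + (2*(-5) - ¾)*(-5)) = 1/((196 - 10) + (-10 - ¾)*(-5)) = 1/(186 - 43/4*(-5)) = 1/(186 + 215/4) = 1/(959/4) = 4/959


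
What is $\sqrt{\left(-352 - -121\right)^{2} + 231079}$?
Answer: $2 \sqrt{71110} \approx 533.33$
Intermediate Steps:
$\sqrt{\left(-352 - -121\right)^{2} + 231079} = \sqrt{\left(-352 + \left(-12 + 133\right)\right)^{2} + 231079} = \sqrt{\left(-352 + 121\right)^{2} + 231079} = \sqrt{\left(-231\right)^{2} + 231079} = \sqrt{53361 + 231079} = \sqrt{284440} = 2 \sqrt{71110}$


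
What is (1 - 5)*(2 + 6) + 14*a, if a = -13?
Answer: -214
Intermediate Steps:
(1 - 5)*(2 + 6) + 14*a = (1 - 5)*(2 + 6) + 14*(-13) = -4*8 - 182 = -32 - 182 = -214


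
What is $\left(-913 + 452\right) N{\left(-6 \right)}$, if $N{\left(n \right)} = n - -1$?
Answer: $2305$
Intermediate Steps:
$N{\left(n \right)} = 1 + n$ ($N{\left(n \right)} = n + 1 = 1 + n$)
$\left(-913 + 452\right) N{\left(-6 \right)} = \left(-913 + 452\right) \left(1 - 6\right) = \left(-461\right) \left(-5\right) = 2305$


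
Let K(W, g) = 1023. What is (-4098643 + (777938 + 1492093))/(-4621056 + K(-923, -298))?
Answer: 1828612/4620033 ≈ 0.39580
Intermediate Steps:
(-4098643 + (777938 + 1492093))/(-4621056 + K(-923, -298)) = (-4098643 + (777938 + 1492093))/(-4621056 + 1023) = (-4098643 + 2270031)/(-4620033) = -1828612*(-1/4620033) = 1828612/4620033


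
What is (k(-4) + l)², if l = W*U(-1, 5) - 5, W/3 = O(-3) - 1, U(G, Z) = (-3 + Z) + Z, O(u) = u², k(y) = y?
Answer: 25281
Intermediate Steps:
U(G, Z) = -3 + 2*Z
W = 24 (W = 3*((-3)² - 1) = 3*(9 - 1) = 3*8 = 24)
l = 163 (l = 24*(-3 + 2*5) - 5 = 24*(-3 + 10) - 5 = 24*7 - 5 = 168 - 5 = 163)
(k(-4) + l)² = (-4 + 163)² = 159² = 25281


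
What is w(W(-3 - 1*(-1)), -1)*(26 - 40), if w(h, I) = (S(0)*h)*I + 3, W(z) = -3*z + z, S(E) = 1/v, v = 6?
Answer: -98/3 ≈ -32.667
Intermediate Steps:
S(E) = ⅙ (S(E) = 1/6 = ⅙)
W(z) = -2*z
w(h, I) = 3 + I*h/6 (w(h, I) = (h/6)*I + 3 = I*h/6 + 3 = 3 + I*h/6)
w(W(-3 - 1*(-1)), -1)*(26 - 40) = (3 + (⅙)*(-1)*(-2*(-3 - 1*(-1))))*(26 - 40) = (3 + (⅙)*(-1)*(-2*(-3 + 1)))*(-14) = (3 + (⅙)*(-1)*(-2*(-2)))*(-14) = (3 + (⅙)*(-1)*4)*(-14) = (3 - ⅔)*(-14) = (7/3)*(-14) = -98/3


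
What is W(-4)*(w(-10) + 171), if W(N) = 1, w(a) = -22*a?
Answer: 391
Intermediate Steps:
W(-4)*(w(-10) + 171) = 1*(-22*(-10) + 171) = 1*(220 + 171) = 1*391 = 391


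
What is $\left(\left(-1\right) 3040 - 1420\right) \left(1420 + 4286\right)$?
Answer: $-25448760$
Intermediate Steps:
$\left(\left(-1\right) 3040 - 1420\right) \left(1420 + 4286\right) = \left(-3040 - 1420\right) 5706 = \left(-4460\right) 5706 = -25448760$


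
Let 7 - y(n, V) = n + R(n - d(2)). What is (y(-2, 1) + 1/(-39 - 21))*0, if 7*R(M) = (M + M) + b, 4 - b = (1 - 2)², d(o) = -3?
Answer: 0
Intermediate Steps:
b = 3 (b = 4 - (1 - 2)² = 4 - 1*(-1)² = 4 - 1*1 = 4 - 1 = 3)
R(M) = 3/7 + 2*M/7 (R(M) = ((M + M) + 3)/7 = (2*M + 3)/7 = (3 + 2*M)/7 = 3/7 + 2*M/7)
y(n, V) = 40/7 - 9*n/7 (y(n, V) = 7 - (n + (3/7 + 2*(n - 1*(-3))/7)) = 7 - (n + (3/7 + 2*(n + 3)/7)) = 7 - (n + (3/7 + 2*(3 + n)/7)) = 7 - (n + (3/7 + (6/7 + 2*n/7))) = 7 - (n + (9/7 + 2*n/7)) = 7 - (9/7 + 9*n/7) = 7 + (-9/7 - 9*n/7) = 40/7 - 9*n/7)
(y(-2, 1) + 1/(-39 - 21))*0 = ((40/7 - 9/7*(-2)) + 1/(-39 - 21))*0 = ((40/7 + 18/7) + 1/(-60))*0 = (58/7 - 1/60)*0 = (3473/420)*0 = 0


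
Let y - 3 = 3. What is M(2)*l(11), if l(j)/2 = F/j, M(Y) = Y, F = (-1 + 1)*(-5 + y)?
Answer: 0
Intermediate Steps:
y = 6 (y = 3 + 3 = 6)
F = 0 (F = (-1 + 1)*(-5 + 6) = 0*1 = 0)
l(j) = 0 (l(j) = 2*(0/j) = 2*0 = 0)
M(2)*l(11) = 2*0 = 0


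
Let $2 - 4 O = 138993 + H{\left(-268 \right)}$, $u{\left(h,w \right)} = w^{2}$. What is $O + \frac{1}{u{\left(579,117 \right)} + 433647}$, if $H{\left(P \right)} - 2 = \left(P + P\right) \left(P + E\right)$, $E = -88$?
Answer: $- \frac{36883859705}{447336} \approx -82452.0$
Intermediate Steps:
$H{\left(P \right)} = 2 + 2 P \left(-88 + P\right)$ ($H{\left(P \right)} = 2 + \left(P + P\right) \left(P - 88\right) = 2 + 2 P \left(-88 + P\right)$)
$O = - \frac{329809}{4}$ ($O = \frac{1}{2} - \frac{138993 + \left(2 - -47168 + 2 \left(-268\right)^{2}\right)}{4} = \frac{1}{2} - \frac{138993 + \left(2 + 47168 + 2 \cdot 71824\right)}{4} = \frac{1}{2} - \frac{138993 + \left(2 + 47168 + 143648\right)}{4} = \frac{1}{2} - \frac{138993 + 190818}{4} = \frac{1}{2} - \frac{329811}{4} = - \frac{329809}{4} \approx -82452.0$)
$O + \frac{1}{u{\left(579,117 \right)} + 433647} = - \frac{329809}{4} + \frac{1}{117^{2} + 433647} = - \frac{329809}{4} + \frac{1}{13689 + 433647} = - \frac{329809}{4} + \frac{1}{447336} = - \frac{36883859705}{447336}$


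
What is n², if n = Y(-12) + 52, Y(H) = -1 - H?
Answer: 3969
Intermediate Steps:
n = 63 (n = (-1 - 1*(-12)) + 52 = (-1 + 12) + 52 = 11 + 52 = 63)
n² = 63² = 3969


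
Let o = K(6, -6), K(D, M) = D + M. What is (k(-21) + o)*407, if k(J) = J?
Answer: -8547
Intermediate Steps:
o = 0 (o = 6 - 6 = 0)
(k(-21) + o)*407 = (-21 + 0)*407 = -21*407 = -8547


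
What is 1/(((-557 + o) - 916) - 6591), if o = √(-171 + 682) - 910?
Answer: -1282/11504595 - √511/80532165 ≈ -0.00011171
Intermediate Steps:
o = -910 + √511 (o = √511 - 910 = -910 + √511 ≈ -887.39)
1/(((-557 + o) - 916) - 6591) = 1/(((-557 + (-910 + √511)) - 916) - 6591) = 1/(((-1467 + √511) - 916) - 6591) = 1/((-2383 + √511) - 6591) = 1/(-8974 + √511)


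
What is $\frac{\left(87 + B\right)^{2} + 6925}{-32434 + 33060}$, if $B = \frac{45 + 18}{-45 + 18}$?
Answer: $\frac{126841}{5634} \approx 22.513$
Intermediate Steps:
$B = - \frac{7}{3}$ ($B = \frac{63}{-27} = 63 \left(- \frac{1}{27}\right) = - \frac{7}{3} \approx -2.3333$)
$\frac{\left(87 + B\right)^{2} + 6925}{-32434 + 33060} = \frac{\left(87 - \frac{7}{3}\right)^{2} + 6925}{-32434 + 33060} = \frac{\left(\frac{254}{3}\right)^{2} + 6925}{626} = \left(\frac{64516}{9} + 6925\right) \frac{1}{626} = \frac{126841}{9} \cdot \frac{1}{626} = \frac{126841}{5634}$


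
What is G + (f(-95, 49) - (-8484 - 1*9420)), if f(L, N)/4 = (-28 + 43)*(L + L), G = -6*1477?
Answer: -2358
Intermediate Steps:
G = -8862
f(L, N) = 120*L (f(L, N) = 4*((-28 + 43)*(L + L)) = 4*(15*(2*L)) = 4*(30*L) = 120*L)
G + (f(-95, 49) - (-8484 - 1*9420)) = -8862 + (120*(-95) - (-8484 - 1*9420)) = -8862 + (-11400 - (-8484 - 9420)) = -8862 + (-11400 - 1*(-17904)) = -8862 + (-11400 + 17904) = -8862 + 6504 = -2358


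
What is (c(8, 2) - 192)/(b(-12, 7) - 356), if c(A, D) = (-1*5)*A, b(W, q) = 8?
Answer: ⅔ ≈ 0.66667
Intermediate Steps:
c(A, D) = -5*A
(c(8, 2) - 192)/(b(-12, 7) - 356) = (-5*8 - 192)/(8 - 356) = (-40 - 192)/(-348) = -232*(-1/348) = ⅔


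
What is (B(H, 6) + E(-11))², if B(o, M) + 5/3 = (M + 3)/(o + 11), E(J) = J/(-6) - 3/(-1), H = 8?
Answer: 172225/12996 ≈ 13.252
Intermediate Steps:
E(J) = 3 - J/6 (E(J) = J*(-⅙) - 3*(-1) = -J/6 + 3 = 3 - J/6)
B(o, M) = -5/3 + (3 + M)/(11 + o) (B(o, M) = -5/3 + (M + 3)/(o + 11) = -5/3 + (3 + M)/(11 + o))
(B(H, 6) + E(-11))² = ((-46 - 5*8 + 3*6)/(3*(11 + 8)) + (3 - ⅙*(-11)))² = ((⅓)*(-46 - 40 + 18)/19 + (3 + 11/6))² = ((⅓)*(1/19)*(-68) + 29/6)² = (-68/57 + 29/6)² = (415/114)² = 172225/12996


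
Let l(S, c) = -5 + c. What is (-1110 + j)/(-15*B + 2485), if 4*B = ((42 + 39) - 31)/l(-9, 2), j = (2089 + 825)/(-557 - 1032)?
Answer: -3533408/8095955 ≈ -0.43644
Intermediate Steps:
j = -2914/1589 (j = 2914/(-1589) = 2914*(-1/1589) = -2914/1589 ≈ -1.8339)
B = -25/6 (B = (((42 + 39) - 31)/(-5 + 2))/4 = ((81 - 31)/(-3))/4 = (50*(-⅓))/4 = (¼)*(-50/3) = -25/6 ≈ -4.1667)
(-1110 + j)/(-15*B + 2485) = (-1110 - 2914/1589)/(-15*(-25/6) + 2485) = -1766704/(1589*(125/2 + 2485)) = -1766704/(1589*5095/2) = -1766704/1589*2/5095 = -3533408/8095955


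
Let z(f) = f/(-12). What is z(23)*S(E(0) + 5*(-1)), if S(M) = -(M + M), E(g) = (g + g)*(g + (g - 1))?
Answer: -115/6 ≈ -19.167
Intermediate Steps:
z(f) = -f/12 (z(f) = f*(-1/12) = -f/12)
E(g) = 2*g*(-1 + 2*g) (E(g) = (2*g)*(g + (-1 + g)) = (2*g)*(-1 + 2*g) = 2*g*(-1 + 2*g))
S(M) = -2*M
z(23)*S(E(0) + 5*(-1)) = (-1/12*23)*(-2*(2*0*(-1 + 2*0) + 5*(-1))) = -(-23)*(2*0*(-1 + 0) - 5)/6 = -(-23)*(2*0*(-1) - 5)/6 = -(-23)*(0 - 5)/6 = -(-23)*(-5)/6 = -23/12*10 = -115/6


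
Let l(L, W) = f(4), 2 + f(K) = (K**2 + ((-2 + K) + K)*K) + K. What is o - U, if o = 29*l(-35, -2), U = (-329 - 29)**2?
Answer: -126946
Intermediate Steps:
U = 128164 (U = (-358)**2 = 128164)
f(K) = -2 + K + K**2 + K*(-2 + 2*K) (f(K) = -2 + ((K**2 + ((-2 + K) + K)*K) + K) = -2 + ((K**2 + (-2 + 2*K)*K) + K) = -2 + ((K**2 + K*(-2 + 2*K)) + K) = -2 + (K + K**2 + K*(-2 + 2*K)) = -2 + K + K**2 + K*(-2 + 2*K))
l(L, W) = 42 (l(L, W) = -2 - 1*4 + 3*4**2 = -2 - 4 + 3*16 = -2 - 4 + 48 = 42)
o = 1218 (o = 29*42 = 1218)
o - U = 1218 - 1*128164 = 1218 - 128164 = -126946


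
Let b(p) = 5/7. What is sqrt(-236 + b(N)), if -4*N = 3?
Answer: 3*I*sqrt(1281)/7 ≈ 15.339*I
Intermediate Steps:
N = -3/4 (N = -1/4*3 = -3/4 ≈ -0.75000)
b(p) = 5/7 (b(p) = 5*(1/7) = 5/7)
sqrt(-236 + b(N)) = sqrt(-236 + 5/7) = sqrt(-1647/7) = 3*I*sqrt(1281)/7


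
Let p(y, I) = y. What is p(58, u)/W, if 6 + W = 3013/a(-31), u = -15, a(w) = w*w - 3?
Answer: -55564/2735 ≈ -20.316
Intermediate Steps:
a(w) = -3 + w² (a(w) = w² - 3 = -3 + w²)
W = -2735/958 (W = -6 + 3013/(-3 + (-31)²) = -6 + 3013/(-3 + 961) = -6 + 3013/958 = -2735/958 ≈ -2.8549)
p(58, u)/W = 58/(-2735/958) = 58*(-958/2735) = -55564/2735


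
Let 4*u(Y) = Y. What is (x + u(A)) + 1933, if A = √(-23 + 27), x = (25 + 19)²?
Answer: 7739/2 ≈ 3869.5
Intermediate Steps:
x = 1936 (x = 44² = 1936)
A = 2 (A = √4 = 2)
u(Y) = Y/4
(x + u(A)) + 1933 = (1936 + (¼)*2) + 1933 = (1936 + ½) + 1933 = 3873/2 + 1933 = 7739/2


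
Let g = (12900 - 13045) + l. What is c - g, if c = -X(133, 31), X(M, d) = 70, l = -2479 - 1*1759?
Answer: 4313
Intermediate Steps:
l = -4238 (l = -2479 - 1759 = -4238)
g = -4383 (g = (12900 - 13045) - 4238 = -145 - 4238 = -4383)
c = -70 (c = -1*70 = -70)
c - g = -70 - 1*(-4383) = -70 + 4383 = 4313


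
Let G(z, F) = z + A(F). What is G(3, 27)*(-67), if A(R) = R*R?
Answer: -49044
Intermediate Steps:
A(R) = R**2
G(z, F) = z + F**2
G(3, 27)*(-67) = (3 + 27**2)*(-67) = (3 + 729)*(-67) = 732*(-67) = -49044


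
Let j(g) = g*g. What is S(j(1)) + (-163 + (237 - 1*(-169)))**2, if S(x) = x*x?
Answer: 59050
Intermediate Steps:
j(g) = g**2
S(x) = x**2
S(j(1)) + (-163 + (237 - 1*(-169)))**2 = (1**2)**2 + (-163 + (237 - 1*(-169)))**2 = 1**2 + (-163 + (237 + 169))**2 = 1 + (-163 + 406)**2 = 1 + 243**2 = 1 + 59049 = 59050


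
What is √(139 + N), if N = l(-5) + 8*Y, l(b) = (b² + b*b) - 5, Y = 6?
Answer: 2*√58 ≈ 15.232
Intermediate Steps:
l(b) = -5 + 2*b² (l(b) = (b² + b²) - 5 = 2*b² - 5 = -5 + 2*b²)
N = 93 (N = (-5 + 2*(-5)²) + 8*6 = (-5 + 2*25) + 48 = (-5 + 50) + 48 = 45 + 48 = 93)
√(139 + N) = √(139 + 93) = √232 = 2*√58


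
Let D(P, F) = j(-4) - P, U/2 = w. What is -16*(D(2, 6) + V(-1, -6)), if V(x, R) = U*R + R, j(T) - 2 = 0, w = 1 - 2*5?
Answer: -1632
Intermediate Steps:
w = -9 (w = 1 - 10 = -9)
j(T) = 2 (j(T) = 2 + 0 = 2)
U = -18 (U = 2*(-9) = -18)
V(x, R) = -17*R (V(x, R) = -18*R + R = -17*R)
D(P, F) = 2 - P
-16*(D(2, 6) + V(-1, -6)) = -16*((2 - 1*2) - 17*(-6)) = -16*((2 - 2) + 102) = -16*(0 + 102) = -16*102 = -1632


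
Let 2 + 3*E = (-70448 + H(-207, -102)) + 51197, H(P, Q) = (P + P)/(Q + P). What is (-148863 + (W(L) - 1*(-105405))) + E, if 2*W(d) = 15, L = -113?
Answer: -30818251/618 ≈ -49868.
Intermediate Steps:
H(P, Q) = 2*P/(P + Q) (H(P, Q) = (2*P)/(P + Q) = 2*P/(P + Q))
W(d) = 15/2 (W(d) = (1/2)*15 = 15/2)
E = -1982921/309 (E = -2/3 + ((-70448 + 2*(-207)/(-207 - 102)) + 51197)/3 = -2/3 + ((-70448 + 2*(-207)/(-309)) + 51197)/3 = -2/3 + ((-70448 + 2*(-207)*(-1/309)) + 51197)/3 = -2/3 + ((-70448 + 138/103) + 51197)/3 = -2/3 + (-7256006/103 + 51197)/3 = -2/3 + (1/3)*(-1982715/103) = -2/3 - 660905/103 = -1982921/309 ≈ -6417.2)
(-148863 + (W(L) - 1*(-105405))) + E = (-148863 + (15/2 - 1*(-105405))) - 1982921/309 = (-148863 + (15/2 + 105405)) - 1982921/309 = (-148863 + 210825/2) - 1982921/309 = -86901/2 - 1982921/309 = -30818251/618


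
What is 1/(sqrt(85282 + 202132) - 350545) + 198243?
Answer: 24360399109462928/122881509611 - sqrt(287414)/122881509611 ≈ 1.9824e+5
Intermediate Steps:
1/(sqrt(85282 + 202132) - 350545) + 198243 = 1/(sqrt(287414) - 350545) + 198243 = 1/(-350545 + sqrt(287414)) + 198243 = 198243 + 1/(-350545 + sqrt(287414))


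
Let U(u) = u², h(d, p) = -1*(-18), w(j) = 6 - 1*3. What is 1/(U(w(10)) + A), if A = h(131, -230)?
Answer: 1/27 ≈ 0.037037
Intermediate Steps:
w(j) = 3 (w(j) = 6 - 3 = 3)
h(d, p) = 18
A = 18
1/(U(w(10)) + A) = 1/(3² + 18) = 1/(9 + 18) = 1/27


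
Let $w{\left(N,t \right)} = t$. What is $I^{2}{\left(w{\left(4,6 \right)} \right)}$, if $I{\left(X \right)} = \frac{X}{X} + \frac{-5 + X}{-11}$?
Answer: $\frac{100}{121} \approx 0.82645$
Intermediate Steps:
$I{\left(X \right)} = \frac{16}{11} - \frac{X}{11}$ ($I{\left(X \right)} = 1 + \left(-5 + X\right) \left(- \frac{1}{11}\right) = 1 - \left(- \frac{5}{11} + \frac{X}{11}\right) = \frac{16}{11} - \frac{X}{11}$)
$I^{2}{\left(w{\left(4,6 \right)} \right)} = \left(\frac{16}{11} - \frac{6}{11}\right)^{2} = \left(\frac{10}{11}\right)^{2} = \frac{100}{121}$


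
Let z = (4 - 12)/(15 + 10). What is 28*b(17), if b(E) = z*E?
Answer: -3808/25 ≈ -152.32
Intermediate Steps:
z = -8/25 ≈ -0.32000
b(E) = -8*E/25
28*b(17) = 28*(-8/25*17) = 28*(-136/25) = -3808/25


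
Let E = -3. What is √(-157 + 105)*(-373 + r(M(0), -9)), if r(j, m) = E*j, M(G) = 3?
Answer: -764*I*√13 ≈ -2754.6*I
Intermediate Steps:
r(j, m) = -3*j
√(-157 + 105)*(-373 + r(M(0), -9)) = √(-157 + 105)*(-373 - 3*3) = √(-52)*(-373 - 9) = (2*I*√13)*(-382) = -764*I*√13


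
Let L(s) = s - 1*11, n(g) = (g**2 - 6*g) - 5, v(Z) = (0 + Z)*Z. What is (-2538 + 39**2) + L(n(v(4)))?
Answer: -873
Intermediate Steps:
v(Z) = Z**2 (v(Z) = Z*Z = Z**2)
n(g) = -5 + g**2 - 6*g
L(s) = -11 + s (L(s) = s - 11 = -11 + s)
(-2538 + 39**2) + L(n(v(4))) = (-2538 + 39**2) + (-11 + (-5 + (4**2)**2 - 6*4**2)) = (-2538 + 1521) + (-11 + (-5 + 16**2 - 6*16)) = -1017 + (-11 + (-5 + 256 - 96)) = -1017 + (-11 + 155) = -1017 + 144 = -873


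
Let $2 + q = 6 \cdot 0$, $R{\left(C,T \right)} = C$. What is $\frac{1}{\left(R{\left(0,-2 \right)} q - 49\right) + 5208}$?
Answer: $\frac{1}{5159} \approx 0.00019384$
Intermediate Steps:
$q = -2$ ($q = -2 + 6 \cdot 0 = -2 + 0 = -2$)
$\frac{1}{\left(R{\left(0,-2 \right)} q - 49\right) + 5208} = \frac{1}{\left(0 \left(-2\right) - 49\right) + 5208} = \frac{1}{\left(0 - 49\right) + 5208} = \frac{1}{-49 + 5208} = \frac{1}{5159}$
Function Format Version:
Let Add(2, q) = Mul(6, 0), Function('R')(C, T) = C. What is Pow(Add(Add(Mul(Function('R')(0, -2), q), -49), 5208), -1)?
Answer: Rational(1, 5159) ≈ 0.00019384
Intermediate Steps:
q = -2 (q = Add(-2, Mul(6, 0)) = Add(-2, 0) = -2)
Pow(Add(Add(Mul(Function('R')(0, -2), q), -49), 5208), -1) = Pow(Add(Add(Mul(0, -2), -49), 5208), -1) = Pow(Add(Add(0, -49), 5208), -1) = Pow(Add(-49, 5208), -1) = Pow(5159, -1) = Rational(1, 5159)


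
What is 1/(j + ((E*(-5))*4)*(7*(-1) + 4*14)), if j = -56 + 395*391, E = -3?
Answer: 1/157329 ≈ 6.3561e-6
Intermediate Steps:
j = 154389 (j = -56 + 154445 = 154389)
1/(j + ((E*(-5))*4)*(7*(-1) + 4*14)) = 1/(154389 + (-3*(-5)*4)*(7*(-1) + 4*14)) = 1/(154389 + (15*4)*(-7 + 56)) = 1/(154389 + 60*49) = 1/(154389 + 2940) = 1/157329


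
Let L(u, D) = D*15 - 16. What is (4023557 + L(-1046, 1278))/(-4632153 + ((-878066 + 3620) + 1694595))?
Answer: -4042711/3812004 ≈ -1.0605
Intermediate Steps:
L(u, D) = -16 + 15*D (L(u, D) = 15*D - 16 = -16 + 15*D)
(4023557 + L(-1046, 1278))/(-4632153 + ((-878066 + 3620) + 1694595)) = (4023557 + (-16 + 15*1278))/(-4632153 + ((-878066 + 3620) + 1694595)) = (4023557 + (-16 + 19170))/(-4632153 + (-874446 + 1694595)) = (4023557 + 19154)/(-4632153 + 820149) = 4042711/(-3812004) = 4042711*(-1/3812004) = -4042711/3812004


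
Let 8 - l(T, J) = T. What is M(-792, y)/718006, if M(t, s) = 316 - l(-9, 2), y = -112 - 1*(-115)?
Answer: 299/718006 ≈ 0.00041643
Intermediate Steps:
l(T, J) = 8 - T
y = 3 (y = -112 + 115 = 3)
M(t, s) = 299 (M(t, s) = 316 - (8 - 1*(-9)) = 316 - (8 + 9) = 316 - 1*17 = 316 - 17 = 299)
M(-792, y)/718006 = 299/718006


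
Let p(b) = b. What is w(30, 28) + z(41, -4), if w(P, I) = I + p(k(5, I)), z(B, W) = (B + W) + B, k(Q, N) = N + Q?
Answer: 139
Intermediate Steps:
z(B, W) = W + 2*B
w(P, I) = 5 + 2*I (w(P, I) = I + (I + 5) = I + (5 + I) = 5 + 2*I)
w(30, 28) + z(41, -4) = (5 + 2*28) + (-4 + 2*41) = (5 + 56) + (-4 + 82) = 61 + 78 = 139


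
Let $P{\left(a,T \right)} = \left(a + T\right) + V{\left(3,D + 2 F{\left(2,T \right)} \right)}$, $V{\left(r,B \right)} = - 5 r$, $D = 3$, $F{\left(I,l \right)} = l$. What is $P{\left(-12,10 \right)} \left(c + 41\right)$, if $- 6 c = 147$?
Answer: $- \frac{561}{2} \approx -280.5$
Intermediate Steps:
$c = - \frac{49}{2}$ ($c = \left(- \frac{1}{6}\right) 147 = - \frac{49}{2} \approx -24.5$)
$P{\left(a,T \right)} = -15 + T + a$ ($P{\left(a,T \right)} = \left(a + T\right) - 15 = \left(T + a\right) - 15 = -15 + T + a$)
$P{\left(-12,10 \right)} \left(c + 41\right) = \left(-15 + 10 - 12\right) \left(- \frac{49}{2} + 41\right) = \left(-17\right) \frac{33}{2} = - \frac{561}{2}$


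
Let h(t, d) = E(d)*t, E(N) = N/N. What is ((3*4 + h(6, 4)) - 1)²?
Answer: 289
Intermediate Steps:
E(N) = 1
h(t, d) = t (h(t, d) = 1*t = t)
((3*4 + h(6, 4)) - 1)² = ((3*4 + 6) - 1)² = ((12 + 6) - 1)² = (18 - 1)² = 17² = 289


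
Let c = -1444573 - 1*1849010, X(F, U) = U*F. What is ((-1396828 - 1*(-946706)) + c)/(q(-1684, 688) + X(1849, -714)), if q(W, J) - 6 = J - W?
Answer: 3743705/1317808 ≈ 2.8409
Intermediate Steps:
X(F, U) = F*U
c = -3293583 (c = -1444573 - 1849010 = -3293583)
q(W, J) = 6 + J - W (q(W, J) = 6 + (J - W) = 6 + J - W)
((-1396828 - 1*(-946706)) + c)/(q(-1684, 688) + X(1849, -714)) = ((-1396828 - 1*(-946706)) - 3293583)/((6 + 688 - 1*(-1684)) + 1849*(-714)) = ((-1396828 + 946706) - 3293583)/((6 + 688 + 1684) - 1320186) = (-450122 - 3293583)/(2378 - 1320186) = -3743705/(-1317808) = -3743705*(-1/1317808) = 3743705/1317808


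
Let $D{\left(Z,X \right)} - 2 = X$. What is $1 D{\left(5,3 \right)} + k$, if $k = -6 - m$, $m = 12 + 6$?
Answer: $-19$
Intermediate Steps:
$m = 18$
$D{\left(Z,X \right)} = 2 + X$
$k = -24$ ($k = -6 - 18 = -24$)
$1 D{\left(5,3 \right)} + k = 1 \left(2 + 3\right) - 24 = 1 \cdot 5 - 24 = 5 - 24 = -19$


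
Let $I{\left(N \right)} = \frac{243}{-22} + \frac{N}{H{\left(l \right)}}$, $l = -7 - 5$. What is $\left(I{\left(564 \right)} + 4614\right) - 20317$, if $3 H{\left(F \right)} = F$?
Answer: $- \frac{348811}{22} \approx -15855.0$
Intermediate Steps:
$l = -12$ ($l = -7 - 5 = -12$)
$H{\left(F \right)} = \frac{F}{3}$
$I{\left(N \right)} = - \frac{243}{22} - \frac{N}{4}$ ($I{\left(N \right)} = \frac{243}{-22} + \frac{N}{\frac{1}{3} \left(-12\right)} = 243 \left(- \frac{1}{22}\right) + \frac{N}{-4} = - \frac{243}{22} + N \left(- \frac{1}{4}\right) = - \frac{243}{22} - \frac{N}{4}$)
$\left(I{\left(564 \right)} + 4614\right) - 20317 = \left(\left(- \frac{243}{22} - 141\right) + 4614\right) - 20317 = \left(- \frac{3345}{22} + 4614\right) - 20317 = \frac{98163}{22} - 20317 = - \frac{348811}{22}$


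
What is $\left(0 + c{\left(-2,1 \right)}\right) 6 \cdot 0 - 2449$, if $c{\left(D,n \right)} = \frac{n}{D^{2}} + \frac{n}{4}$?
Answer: $-2449$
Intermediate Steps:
$c{\left(D,n \right)} = \frac{n}{4} + \frac{n}{D^{2}}$ ($c{\left(D,n \right)} = \frac{n}{D^{2}} + n \frac{1}{4} = \frac{n}{D^{2}} + \frac{n}{4} = \frac{n}{4} + \frac{n}{D^{2}}$)
$\left(0 + c{\left(-2,1 \right)}\right) 6 \cdot 0 - 2449 = \left(0 + \left(\frac{1}{4} \cdot 1 + 1 \cdot \frac{1}{4}\right)\right) 6 \cdot 0 - 2449 = \left(0 + \left(\frac{1}{4} + 1 \cdot \frac{1}{4}\right)\right) 6 \cdot 0 - 2449 = \left(0 + \left(\frac{1}{4} + \frac{1}{4}\right)\right) 6 \cdot 0 - 2449 = \left(0 + \frac{1}{2}\right) 6 \cdot 0 - 2449 = \frac{1}{2} \cdot 6 \cdot 0 - 2449 = 3 \cdot 0 - 2449 = 0 - 2449 = -2449$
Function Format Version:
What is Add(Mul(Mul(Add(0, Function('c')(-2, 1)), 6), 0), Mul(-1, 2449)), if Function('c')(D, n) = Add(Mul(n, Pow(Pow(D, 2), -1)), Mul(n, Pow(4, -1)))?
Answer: -2449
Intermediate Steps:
Function('c')(D, n) = Add(Mul(Rational(1, 4), n), Mul(n, Pow(D, -2))) (Function('c')(D, n) = Add(Mul(n, Pow(D, -2)), Mul(n, Rational(1, 4))) = Add(Mul(n, Pow(D, -2)), Mul(Rational(1, 4), n)) = Add(Mul(Rational(1, 4), n), Mul(n, Pow(D, -2))))
Add(Mul(Mul(Add(0, Function('c')(-2, 1)), 6), 0), Mul(-1, 2449)) = Add(Mul(Mul(Add(0, Add(Mul(Rational(1, 4), 1), Mul(1, Pow(-2, -2)))), 6), 0), Mul(-1, 2449)) = Add(Mul(Mul(Add(0, Add(Rational(1, 4), Mul(1, Rational(1, 4)))), 6), 0), -2449) = Add(Mul(Mul(Add(0, Add(Rational(1, 4), Rational(1, 4))), 6), 0), -2449) = Add(Mul(Mul(Add(0, Rational(1, 2)), 6), 0), -2449) = Add(Mul(Mul(Rational(1, 2), 6), 0), -2449) = Add(Mul(3, 0), -2449) = Add(0, -2449) = -2449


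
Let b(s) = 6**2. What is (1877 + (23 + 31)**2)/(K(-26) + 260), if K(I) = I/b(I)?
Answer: 86274/4667 ≈ 18.486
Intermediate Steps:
b(s) = 36
K(I) = I/36
(1877 + (23 + 31)**2)/(K(-26) + 260) = (1877 + (23 + 31)**2)/((1/36)*(-26) + 260) = (1877 + 54**2)/(-13/18 + 260) = (1877 + 2916)/(4667/18) = 4793*(18/4667) = 86274/4667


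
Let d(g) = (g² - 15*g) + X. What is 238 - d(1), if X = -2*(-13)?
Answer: 226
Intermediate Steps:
X = 26
d(g) = 26 + g² - 15*g (d(g) = (g² - 15*g) + 26 = 26 + g² - 15*g)
238 - d(1) = 238 - (26 + 1² - 15*1) = 238 - (26 + 1 - 15) = 238 - 1*12 = 238 - 12 = 226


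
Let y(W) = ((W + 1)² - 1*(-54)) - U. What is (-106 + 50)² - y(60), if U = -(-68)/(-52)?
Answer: -8324/13 ≈ -640.31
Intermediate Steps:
U = -17/13 (U = -(-68)*(-1)/52 = -1*17/13 = -17/13 ≈ -1.3077)
y(W) = 719/13 + (1 + W)² (y(W) = ((W + 1)² - 1*(-54)) - 1*(-17/13) = ((1 + W)² + 54) + 17/13 = (54 + (1 + W)²) + 17/13 = 719/13 + (1 + W)²)
(-106 + 50)² - y(60) = (-106 + 50)² - (719/13 + (1 + 60)²) = (-56)² - (719/13 + 61²) = 3136 - (719/13 + 3721) = 3136 - 1*49092/13 = 3136 - 49092/13 = -8324/13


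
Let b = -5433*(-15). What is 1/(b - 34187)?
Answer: 1/47308 ≈ 2.1138e-5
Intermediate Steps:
b = 81495
1/(b - 34187) = 1/(81495 - 34187) = 1/47308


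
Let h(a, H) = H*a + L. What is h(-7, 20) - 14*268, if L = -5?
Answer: -3897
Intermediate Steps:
h(a, H) = -5 + H*a (h(a, H) = H*a - 5 = -5 + H*a)
h(-7, 20) - 14*268 = (-5 + 20*(-7)) - 14*268 = (-5 - 140) - 3752 = -145 - 3752 = -3897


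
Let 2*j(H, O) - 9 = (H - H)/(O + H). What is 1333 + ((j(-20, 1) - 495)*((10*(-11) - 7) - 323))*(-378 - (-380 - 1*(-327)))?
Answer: -70140167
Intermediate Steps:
j(H, O) = 9/2 (j(H, O) = 9/2 + ((H - H)/(O + H))/2 = 9/2 + (0/(H + O))/2 = 9/2 + (½)*0 = 9/2 + 0 = 9/2)
1333 + ((j(-20, 1) - 495)*((10*(-11) - 7) - 323))*(-378 - (-380 - 1*(-327))) = 1333 + ((9/2 - 495)*((10*(-11) - 7) - 323))*(-378 - (-380 - 1*(-327))) = 1333 + (-981*((-110 - 7) - 323)/2)*(-378 - (-380 + 327)) = 1333 + (-981*(-117 - 323)/2)*(-378 - 1*(-53)) = 1333 + (-981/2*(-440))*(-378 + 53) = 1333 + 215820*(-325) = 1333 - 70141500 = -70140167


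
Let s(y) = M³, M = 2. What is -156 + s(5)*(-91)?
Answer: -884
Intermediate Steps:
s(y) = 8 (s(y) = 2³ = 8)
-156 + s(5)*(-91) = -156 + 8*(-91) = -156 - 728 = -884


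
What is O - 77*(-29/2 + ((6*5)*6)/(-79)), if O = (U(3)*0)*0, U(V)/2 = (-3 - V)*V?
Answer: 204127/158 ≈ 1291.9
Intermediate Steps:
U(V) = 2*V*(-3 - V) (U(V) = 2*((-3 - V)*V) = 2*(V*(-3 - V)) = 2*V*(-3 - V))
O = 0 (O = (-2*3*(3 + 3)*0)*0 = (-2*3*6*0)*0 = -36*0*0 = 0*0 = 0)
O - 77*(-29/2 + ((6*5)*6)/(-79)) = 0 - 77*(-29/2 + ((6*5)*6)/(-79)) = 0 - 77*(-29*½ + (30*6)*(-1/79)) = 0 - 77*(-29/2 + 180*(-1/79)) = 0 - 77*(-29/2 - 180/79) = 0 - 77*(-2651/158) = 0 + 204127/158 = 204127/158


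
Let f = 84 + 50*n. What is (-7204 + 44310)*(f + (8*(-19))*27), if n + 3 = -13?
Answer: -178850920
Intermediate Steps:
n = -16 (n = -3 - 13 = -16)
f = -716 (f = 84 + 50*(-16) = 84 - 800 = -716)
(-7204 + 44310)*(f + (8*(-19))*27) = (-7204 + 44310)*(-716 + (8*(-19))*27) = 37106*(-716 - 152*27) = 37106*(-716 - 4104) = 37106*(-4820) = -178850920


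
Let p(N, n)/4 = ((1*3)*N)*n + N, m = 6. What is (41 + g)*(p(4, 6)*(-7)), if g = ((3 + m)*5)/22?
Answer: -1007608/11 ≈ -91601.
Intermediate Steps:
p(N, n) = 4*N + 12*N*n (p(N, n) = 4*(((1*3)*N)*n + N) = 4*((3*N)*n + N) = 4*(3*N*n + N) = 4*(N + 3*N*n) = 4*N + 12*N*n)
g = 45/22 (g = ((3 + 6)*5)/22 = (9*5)*(1/22) = 45*(1/22) = 45/22 ≈ 2.0455)
(41 + g)*(p(4, 6)*(-7)) = (41 + 45/22)*((4*4*(1 + 3*6))*(-7)) = 947*((4*4*(1 + 18))*(-7))/22 = 947*((4*4*19)*(-7))/22 = 947*(304*(-7))/22 = (947/22)*(-2128) = -1007608/11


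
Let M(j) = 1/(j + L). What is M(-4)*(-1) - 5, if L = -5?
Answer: -44/9 ≈ -4.8889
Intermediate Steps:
M(j) = 1/(-5 + j) (M(j) = 1/(j - 5) = 1/(-5 + j))
M(-4)*(-1) - 5 = -1/(-5 - 4) - 5 = -1/(-9) - 5 = -⅑*(-1) - 5 = ⅑ - 5 = -44/9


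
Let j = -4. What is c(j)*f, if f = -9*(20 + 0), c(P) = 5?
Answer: -900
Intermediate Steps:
f = -180 (f = -9*20 = -180)
c(j)*f = 5*(-180) = -900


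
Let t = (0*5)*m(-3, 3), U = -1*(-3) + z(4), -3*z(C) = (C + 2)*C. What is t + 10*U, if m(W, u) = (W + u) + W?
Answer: -50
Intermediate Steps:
z(C) = -C*(2 + C)/3 (z(C) = -(C + 2)*C/3 = -(2 + C)*C/3 = -C*(2 + C)/3)
m(W, u) = u + 2*W
U = -5 (U = -1*(-3) - 1/3*4*(2 + 4) = 3 - 1/3*4*6 = 3 - 8 = -5)
t = 0 (t = (0*5)*(3 + 2*(-3)) = 0*(3 - 6) = 0*(-3) = 0)
t + 10*U = 0 + 10*(-5) = 0 - 50 = -50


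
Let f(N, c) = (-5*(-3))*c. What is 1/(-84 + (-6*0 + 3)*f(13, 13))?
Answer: 1/501 ≈ 0.0019960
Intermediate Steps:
f(N, c) = 15*c
1/(-84 + (-6*0 + 3)*f(13, 13)) = 1/(-84 + (-6*0 + 3)*(15*13)) = 1/(-84 + (0 + 3)*195) = 1/(-84 + 3*195) = 1/(-84 + 585) = 1/501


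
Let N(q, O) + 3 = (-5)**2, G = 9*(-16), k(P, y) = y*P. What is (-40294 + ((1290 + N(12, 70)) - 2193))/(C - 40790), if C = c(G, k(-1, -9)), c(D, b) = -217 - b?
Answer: 13725/13672 ≈ 1.0039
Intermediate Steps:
k(P, y) = P*y
G = -144
N(q, O) = 22 (N(q, O) = -3 + (-5)**2 = -3 + 25 = 22)
C = -226 (C = -217 - (-1)*(-9) = -217 - 1*9 = -217 - 9 = -226)
(-40294 + ((1290 + N(12, 70)) - 2193))/(C - 40790) = (-40294 + ((1290 + 22) - 2193))/(-226 - 40790) = (-40294 + (1312 - 2193))/(-41016) = (-40294 - 881)*(-1/41016) = -41175*(-1/41016) = 13725/13672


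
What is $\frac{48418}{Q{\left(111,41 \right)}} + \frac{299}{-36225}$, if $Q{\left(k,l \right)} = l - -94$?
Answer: $\frac{1694591}{4725} \approx 358.64$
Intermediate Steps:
$Q{\left(k,l \right)} = 94 + l$ ($Q{\left(k,l \right)} = l + 94 = 94 + l$)
$\frac{48418}{Q{\left(111,41 \right)}} + \frac{299}{-36225} = \frac{48418}{94 + 41} + \frac{299}{-36225} = \frac{48418}{135} + 299 \left(- \frac{1}{36225}\right) = 48418 \cdot \frac{1}{135} - \frac{13}{1575} = \frac{48418}{135} - \frac{13}{1575} = \frac{1694591}{4725}$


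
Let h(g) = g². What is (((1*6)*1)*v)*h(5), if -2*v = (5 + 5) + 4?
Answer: -1050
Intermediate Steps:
v = -7 (v = -((5 + 5) + 4)/2 = -(10 + 4)/2 = -½*14 = -7)
(((1*6)*1)*v)*h(5) = (((1*6)*1)*(-7))*5² = ((6*1)*(-7))*25 = (6*(-7))*25 = -42*25 = -1050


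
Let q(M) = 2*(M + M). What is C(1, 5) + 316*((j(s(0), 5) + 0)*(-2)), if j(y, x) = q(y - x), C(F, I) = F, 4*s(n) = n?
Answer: 12641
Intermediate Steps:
s(n) = n/4
q(M) = 4*M (q(M) = 2*(2*M) = 4*M)
j(y, x) = -4*x + 4*y (j(y, x) = 4*(y - x) = -4*x + 4*y)
C(1, 5) + 316*((j(s(0), 5) + 0)*(-2)) = 1 + 316*(((-4*5 + 4*((1/4)*0)) + 0)*(-2)) = 1 + 316*(((-20 + 4*0) + 0)*(-2)) = 1 + 316*(((-20 + 0) + 0)*(-2)) = 1 + 316*((-20 + 0)*(-2)) = 1 + 316*(-20*(-2)) = 1 + 316*40 = 1 + 12640 = 12641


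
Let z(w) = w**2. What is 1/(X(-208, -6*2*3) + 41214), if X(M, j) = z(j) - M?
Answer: 1/42718 ≈ 2.3409e-5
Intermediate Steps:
X(M, j) = j**2 - M
1/(X(-208, -6*2*3) + 41214) = 1/(((-6*2*3)**2 - 1*(-208)) + 41214) = 1/(((-12*3)**2 + 208) + 41214) = 1/(((-36)**2 + 208) + 41214) = 1/((1296 + 208) + 41214) = 1/(1504 + 41214) = 1/42718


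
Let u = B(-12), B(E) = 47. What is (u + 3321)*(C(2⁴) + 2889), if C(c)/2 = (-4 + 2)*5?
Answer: 9662792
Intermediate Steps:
u = 47
C(c) = -20 (C(c) = 2*((-4 + 2)*5) = 2*(-2*5) = 2*(-10) = -20)
(u + 3321)*(C(2⁴) + 2889) = (47 + 3321)*(-20 + 2889) = 3368*2869 = 9662792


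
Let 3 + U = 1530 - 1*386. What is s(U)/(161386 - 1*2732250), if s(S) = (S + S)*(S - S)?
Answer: 0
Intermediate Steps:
U = 1141 (U = -3 + (1530 - 1*386) = -3 + (1530 - 386) = -3 + 1144 = 1141)
s(S) = 0 (s(S) = (2*S)*0 = 0)
s(U)/(161386 - 1*2732250) = 0/(161386 - 1*2732250) = 0/(161386 - 2732250) = 0/(-2570864) = 0*(-1/2570864) = 0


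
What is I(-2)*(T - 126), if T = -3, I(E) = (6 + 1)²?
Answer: -6321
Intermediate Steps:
I(E) = 49 (I(E) = 7² = 49)
I(-2)*(T - 126) = 49*(-3 - 126) = 49*(-129) = -6321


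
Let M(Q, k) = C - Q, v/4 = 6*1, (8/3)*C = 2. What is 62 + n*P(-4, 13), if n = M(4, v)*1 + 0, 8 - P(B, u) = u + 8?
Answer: 417/4 ≈ 104.25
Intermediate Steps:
C = ¾ (C = (3/8)*2 = ¾ ≈ 0.75000)
P(B, u) = -u (P(B, u) = 8 - (u + 8) = 8 - (8 + u) = 8 + (-8 - u) = -u)
v = 24 (v = 4*(6*1) = 4*6 = 24)
M(Q, k) = ¾ - Q
n = -13/4 (n = (¾ - 1*4)*1 + 0 = (¾ - 4)*1 + 0 = -13/4*1 + 0 = -13/4 + 0 = -13/4 ≈ -3.2500)
62 + n*P(-4, 13) = 62 - (-13)*13/4 = 62 - 13/4*(-13) = 62 + 169/4 = 417/4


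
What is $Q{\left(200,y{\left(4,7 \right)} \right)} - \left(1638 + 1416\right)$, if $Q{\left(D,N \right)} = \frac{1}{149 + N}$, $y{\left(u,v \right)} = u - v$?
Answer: $- \frac{445883}{146} \approx -3054.0$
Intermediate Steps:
$Q{\left(200,y{\left(4,7 \right)} \right)} - \left(1638 + 1416\right) = \frac{1}{149 + \left(4 - 7\right)} - \left(1638 + 1416\right) = \frac{1}{149 + \left(4 - 7\right)} - 3054 = \frac{1}{149 - 3} - 3054 = \frac{1}{146} - 3054 = - \frac{445883}{146}$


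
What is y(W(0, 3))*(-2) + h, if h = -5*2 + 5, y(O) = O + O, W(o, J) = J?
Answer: -17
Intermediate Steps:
y(O) = 2*O
h = -5 (h = -10 + 5 = -5)
y(W(0, 3))*(-2) + h = (2*3)*(-2) - 5 = 6*(-2) - 5 = -12 - 5 = -17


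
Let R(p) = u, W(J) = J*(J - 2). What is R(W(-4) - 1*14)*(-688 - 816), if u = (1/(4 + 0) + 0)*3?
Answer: -1128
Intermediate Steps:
W(J) = J*(-2 + J)
u = ¾ (u = (1/4 + 0)*3 = (¼ + 0)*3 = (¼)*3 = ¾ ≈ 0.75000)
R(p) = ¾
R(W(-4) - 1*14)*(-688 - 816) = 3*(-688 - 816)/4 = (¾)*(-1504) = -1128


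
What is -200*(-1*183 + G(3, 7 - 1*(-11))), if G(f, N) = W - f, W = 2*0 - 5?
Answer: 38200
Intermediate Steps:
W = -5 (W = 0 - 5 = -5)
G(f, N) = -5 - f
-200*(-1*183 + G(3, 7 - 1*(-11))) = -200*(-1*183 + (-5 - 1*3)) = -200*(-183 + (-5 - 3)) = -200*(-183 - 8) = -200*(-191) = 38200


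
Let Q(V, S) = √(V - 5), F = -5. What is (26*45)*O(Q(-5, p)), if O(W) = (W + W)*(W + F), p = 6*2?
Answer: -23400 - 11700*I*√10 ≈ -23400.0 - 36999.0*I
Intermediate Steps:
p = 12
Q(V, S) = √(-5 + V)
O(W) = 2*W*(-5 + W) (O(W) = (W + W)*(W - 5) = (2*W)*(-5 + W) = 2*W*(-5 + W))
(26*45)*O(Q(-5, p)) = (26*45)*(2*√(-5 - 5)*(-5 + √(-5 - 5))) = 1170*(2*√(-10)*(-5 + √(-10))) = 1170*(2*(I*√10)*(-5 + I*√10)) = 1170*(2*I*√10*(-5 + I*√10)) = 2340*I*√10*(-5 + I*√10)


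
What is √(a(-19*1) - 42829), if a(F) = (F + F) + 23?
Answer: 2*I*√10711 ≈ 206.99*I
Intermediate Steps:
a(F) = 23 + 2*F (a(F) = 2*F + 23 = 23 + 2*F)
√(a(-19*1) - 42829) = √((23 + 2*(-19*1)) - 42829) = √((23 + 2*(-19)) - 42829) = √((23 - 38) - 42829) = √(-15 - 42829) = √(-42844) = 2*I*√10711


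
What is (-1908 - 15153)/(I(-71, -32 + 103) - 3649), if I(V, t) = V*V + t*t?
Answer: -17061/6433 ≈ -2.6521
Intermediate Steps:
I(V, t) = V² + t²
(-1908 - 15153)/(I(-71, -32 + 103) - 3649) = (-1908 - 15153)/(((-71)² + (-32 + 103)²) - 3649) = -17061/((5041 + 71²) - 3649) = -17061/((5041 + 5041) - 3649) = -17061/(10082 - 3649) = -17061/6433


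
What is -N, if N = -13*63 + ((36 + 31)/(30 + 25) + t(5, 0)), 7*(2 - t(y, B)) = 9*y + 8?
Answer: 316991/385 ≈ 823.35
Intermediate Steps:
t(y, B) = 6/7 - 9*y/7 (t(y, B) = 2 - (9*y + 8)/7 = 2 - (8 + 9*y)/7 = 2 + (-8/7 - 9*y/7) = 6/7 - 9*y/7)
N = -316991/385 (N = -13*63 + ((36 + 31)/(30 + 25) + (6/7 - 9/7*5)) = -819 + (67/55 + (6/7 - 45/7)) = -819 + (67*(1/55) - 39/7) = -819 + (67/55 - 39/7) = -819 - 1676/385 = -316991/385 ≈ -823.35)
-N = -1*(-316991/385) = 316991/385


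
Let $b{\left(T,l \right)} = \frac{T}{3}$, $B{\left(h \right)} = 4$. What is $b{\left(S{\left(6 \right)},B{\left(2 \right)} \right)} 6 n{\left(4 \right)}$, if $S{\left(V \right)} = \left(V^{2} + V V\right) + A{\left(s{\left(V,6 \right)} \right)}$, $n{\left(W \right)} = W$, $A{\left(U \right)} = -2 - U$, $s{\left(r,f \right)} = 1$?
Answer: $552$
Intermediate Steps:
$S{\left(V \right)} = -3 + 2 V^{2}$ ($S{\left(V \right)} = \left(V^{2} + V V\right) - 3 = \left(V^{2} + V^{2}\right) - 3 = 2 V^{2} - 3 = -3 + 2 V^{2}$)
$b{\left(T,l \right)} = \frac{T}{3}$ ($b{\left(T,l \right)} = T \frac{1}{3} = \frac{T}{3}$)
$b{\left(S{\left(6 \right)},B{\left(2 \right)} \right)} 6 n{\left(4 \right)} = \frac{-3 + 2 \cdot 6^{2}}{3} \cdot 6 \cdot 4 = \frac{-3 + 2 \cdot 36}{3} \cdot 6 \cdot 4 = \frac{-3 + 72}{3} \cdot 6 \cdot 4 = \frac{1}{3} \cdot 69 \cdot 6 \cdot 4 = 23 \cdot 6 \cdot 4 = 138 \cdot 4 = 552$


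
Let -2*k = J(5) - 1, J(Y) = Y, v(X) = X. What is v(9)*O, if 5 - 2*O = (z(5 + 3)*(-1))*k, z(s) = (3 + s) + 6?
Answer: -261/2 ≈ -130.50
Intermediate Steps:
z(s) = 9 + s
k = -2 (k = -(5 - 1)/2 = -½*4 = -2)
O = -29/2 (O = 5/2 - (9 + (5 + 3))*(-1)*(-2)/2 = 5/2 - (9 + 8)*(-1)*(-2)/2 = 5/2 - 17*(-1)*(-2)/2 = 5/2 - (-17)*(-2)/2 = 5/2 - ½*34 = 5/2 - 17 = -29/2 ≈ -14.500)
v(9)*O = 9*(-29/2) = -261/2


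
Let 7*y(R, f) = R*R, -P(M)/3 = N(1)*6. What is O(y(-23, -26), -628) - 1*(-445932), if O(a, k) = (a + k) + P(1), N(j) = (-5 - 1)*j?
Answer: 3118413/7 ≈ 4.4549e+5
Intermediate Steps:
N(j) = -6*j
P(M) = 108 (P(M) = -3*(-6*1)*6 = -(-18)*6 = -3*(-36) = 108)
y(R, f) = R²/7 (y(R, f) = (R*R)/7 = R²/7)
O(a, k) = 108 + a + k (O(a, k) = (a + k) + 108 = 108 + a + k)
O(y(-23, -26), -628) - 1*(-445932) = (108 + (⅐)*(-23)² - 628) - 1*(-445932) = (108 + (⅐)*529 - 628) + 445932 = (108 + 529/7 - 628) + 445932 = -3111/7 + 445932 = 3118413/7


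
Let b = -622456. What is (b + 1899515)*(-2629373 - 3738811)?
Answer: -8132546690856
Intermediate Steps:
(b + 1899515)*(-2629373 - 3738811) = (-622456 + 1899515)*(-2629373 - 3738811) = 1277059*(-6368184) = -8132546690856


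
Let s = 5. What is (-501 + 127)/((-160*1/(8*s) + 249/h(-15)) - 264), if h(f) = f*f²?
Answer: 420750/301583 ≈ 1.3951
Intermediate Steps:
h(f) = f³
(-501 + 127)/((-160*1/(8*s) + 249/h(-15)) - 264) = (-501 + 127)/((-160/(8*5) + 249/((-15)³)) - 264) = -374/((-160/40 + 249/(-3375)) - 264) = -374/((-160*1/40 + 249*(-1/3375)) - 264) = -374/((-4 - 83/1125) - 264) = -374/(-4583/1125 - 264) = -374/(-301583/1125) = -374*(-1125/301583) = 420750/301583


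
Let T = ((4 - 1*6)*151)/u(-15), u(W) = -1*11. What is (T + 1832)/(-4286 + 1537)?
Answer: -20454/30239 ≈ -0.67641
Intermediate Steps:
u(W) = -11
T = 302/11 (T = ((4 - 1*6)*151)/(-11) = ((4 - 6)*151)*(-1/11) = -2*151*(-1/11) = -302*(-1/11) = 302/11 ≈ 27.455)
(T + 1832)/(-4286 + 1537) = (302/11 + 1832)/(-4286 + 1537) = (20454/11)/(-2749) = (20454/11)*(-1/2749) = -20454/30239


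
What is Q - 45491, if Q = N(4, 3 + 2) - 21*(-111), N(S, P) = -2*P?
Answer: -43170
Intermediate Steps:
Q = 2321 (Q = -2*(3 + 2) - 21*(-111) = -2*5 + 2331 = -10 + 2331 = 2321)
Q - 45491 = 2321 - 45491 = -43170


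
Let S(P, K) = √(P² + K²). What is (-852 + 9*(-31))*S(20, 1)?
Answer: -1131*√401 ≈ -22648.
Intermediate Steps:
S(P, K) = √(K² + P²)
(-852 + 9*(-31))*S(20, 1) = (-852 + 9*(-31))*√(1² + 20²) = (-852 - 279)*√(1 + 400) = -1131*√401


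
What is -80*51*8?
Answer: -32640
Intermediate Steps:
-80*51*8 = -4080*8 = -32640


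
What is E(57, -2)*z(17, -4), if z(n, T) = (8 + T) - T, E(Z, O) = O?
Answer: -16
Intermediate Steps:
z(n, T) = 8
E(57, -2)*z(17, -4) = -2*8 = -16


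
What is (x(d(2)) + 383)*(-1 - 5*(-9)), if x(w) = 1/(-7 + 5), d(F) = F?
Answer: 16830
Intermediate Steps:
x(w) = -½ (x(w) = 1/(-2) = -½)
(x(d(2)) + 383)*(-1 - 5*(-9)) = (-½ + 383)*(-1 - 5*(-9)) = 765*(-1 + 45)/2 = (765/2)*44 = 16830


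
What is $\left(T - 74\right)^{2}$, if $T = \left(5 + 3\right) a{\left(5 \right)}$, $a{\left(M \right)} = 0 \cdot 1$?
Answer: $5476$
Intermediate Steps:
$a{\left(M \right)} = 0$
$T = 0$ ($T = \left(5 + 3\right) 0 = 8 \cdot 0 = 0$)
$\left(T - 74\right)^{2} = \left(0 - 74\right)^{2} = \left(-74\right)^{2} = 5476$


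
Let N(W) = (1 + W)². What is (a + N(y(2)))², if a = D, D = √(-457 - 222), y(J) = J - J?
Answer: (1 + I*√679)² ≈ -678.0 + 52.115*I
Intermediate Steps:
y(J) = 0
D = I*√679 (D = √(-679) = I*√679 ≈ 26.058*I)
a = I*√679 ≈ 26.058*I
(a + N(y(2)))² = (I*√679 + (1 + 0)²)² = (I*√679 + 1²)² = (I*√679 + 1)² = (1 + I*√679)²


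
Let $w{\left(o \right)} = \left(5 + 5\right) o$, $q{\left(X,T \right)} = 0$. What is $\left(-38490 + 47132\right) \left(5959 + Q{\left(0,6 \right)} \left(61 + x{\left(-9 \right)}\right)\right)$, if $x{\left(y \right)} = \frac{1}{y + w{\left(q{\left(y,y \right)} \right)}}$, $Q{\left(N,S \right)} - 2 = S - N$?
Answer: $\frac{501365630}{9} \approx 5.5707 \cdot 10^{7}$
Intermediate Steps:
$Q{\left(N,S \right)} = 2 + S - N$ ($Q{\left(N,S \right)} = 2 - \left(N - S\right) = 2 + S - N$)
$w{\left(o \right)} = 10 o$
$x{\left(y \right)} = \frac{1}{y}$ ($x{\left(y \right)} = \frac{1}{y + 10 \cdot 0} = \frac{1}{y + 0} = \frac{1}{y}$)
$\left(-38490 + 47132\right) \left(5959 + Q{\left(0,6 \right)} \left(61 + x{\left(-9 \right)}\right)\right) = \left(-38490 + 47132\right) \left(5959 + \left(2 + 6 - 0\right) \left(61 + \frac{1}{-9}\right)\right) = 8642 \left(5959 + \left(2 + 6 + 0\right) \left(61 - \frac{1}{9}\right)\right) = 8642 \left(5959 + 8 \cdot \frac{548}{9}\right) = 8642 \left(5959 + \frac{4384}{9}\right) = 8642 \cdot \frac{58015}{9} = \frac{501365630}{9}$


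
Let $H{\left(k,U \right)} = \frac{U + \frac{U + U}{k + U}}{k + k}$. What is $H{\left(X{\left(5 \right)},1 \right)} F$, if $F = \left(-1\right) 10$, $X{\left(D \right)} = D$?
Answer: $- \frac{4}{3} \approx -1.3333$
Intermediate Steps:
$F = -10$
$H{\left(k,U \right)} = \frac{U + \frac{2 U}{U + k}}{2 k}$
$H{\left(X{\left(5 \right)},1 \right)} F = \frac{1}{2} \cdot 1 \cdot \frac{1}{5} \frac{1}{1 + 5} \left(2 + 1 + 5\right) \left(-10\right) = \frac{1}{2} \cdot 1 \cdot \frac{1}{5} \cdot \frac{1}{6} \cdot 8 \left(-10\right) = \frac{2}{15} \left(-10\right) = - \frac{4}{3}$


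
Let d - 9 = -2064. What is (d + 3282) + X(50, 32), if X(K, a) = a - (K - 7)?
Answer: 1216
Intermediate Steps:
d = -2055 (d = 9 - 2064 = -2055)
X(K, a) = 7 + a - K (X(K, a) = a - (-7 + K) = a + (7 - K) = 7 + a - K)
(d + 3282) + X(50, 32) = (-2055 + 3282) + (7 + 32 - 1*50) = 1227 + (7 + 32 - 50) = 1227 - 11 = 1216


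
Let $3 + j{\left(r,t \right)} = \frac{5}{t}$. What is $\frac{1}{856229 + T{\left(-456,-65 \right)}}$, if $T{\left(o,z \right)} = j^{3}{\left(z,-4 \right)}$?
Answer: $\frac{64}{54793743} \approx 1.168 \cdot 10^{-6}$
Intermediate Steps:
$j{\left(r,t \right)} = -3 + \frac{5}{t}$
$T{\left(o,z \right)} = - \frac{4913}{64}$ ($T{\left(o,z \right)} = \left(-3 + \frac{5}{-4}\right)^{3} = \left(-3 + 5 \left(- \frac{1}{4}\right)\right)^{3} = \left(-3 - \frac{5}{4}\right)^{3} = \left(- \frac{17}{4}\right)^{3} = - \frac{4913}{64}$)
$\frac{1}{856229 + T{\left(-456,-65 \right)}} = \frac{1}{856229 - \frac{4913}{64}} = \frac{1}{\frac{54793743}{64}} = \frac{64}{54793743}$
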